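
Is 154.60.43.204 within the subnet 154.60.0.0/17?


Subnet network: 154.60.0.0
Test IP AND mask: 154.60.0.0
Yes, 154.60.43.204 is in 154.60.0.0/17


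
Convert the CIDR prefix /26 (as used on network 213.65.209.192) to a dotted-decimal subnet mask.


/26 means 26 network bits, 6 host bits
Binary: 11111111111111111111111111000000
Mask: 255.255.255.192


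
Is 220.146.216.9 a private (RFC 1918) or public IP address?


RFC 1918 private ranges:
  10.0.0.0/8 (10.0.0.0 - 10.255.255.255)
  172.16.0.0/12 (172.16.0.0 - 172.31.255.255)
  192.168.0.0/16 (192.168.0.0 - 192.168.255.255)
Public (not in any RFC 1918 range)


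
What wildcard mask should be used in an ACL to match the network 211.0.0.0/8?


Subnet mask: 255.0.0.0
Wildcard = 255.255.255.255 - subnet mask
255 - 255 = 0
255 - 0 = 255
255 - 0 = 255
255 - 0 = 255
Wildcard: 0.255.255.255


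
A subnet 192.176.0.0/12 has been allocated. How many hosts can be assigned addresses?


Host bits = 32 - 12 = 20
Total addresses = 2^20 = 1048576
Usable = total - 2 (network and broadcast)
Usable hosts: 1048574


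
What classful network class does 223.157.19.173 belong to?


First octet: 223
Binary: 11011111
110xxxxx -> Class C (192-223)
Class C, default mask 255.255.255.0 (/24)


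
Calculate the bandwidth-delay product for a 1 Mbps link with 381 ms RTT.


BDP = bandwidth * RTT
= 1 Mbps * 381 ms
= 1 * 1e6 * 381 / 1000 bits
= 381000 bits
= 47625 bytes
= 46.5088 KB
BDP = 381000 bits (47625 bytes)


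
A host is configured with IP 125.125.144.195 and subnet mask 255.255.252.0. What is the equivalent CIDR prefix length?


Binary: 11111111.11111111.11111100.00000000
Count leading 1s
Prefix: /22


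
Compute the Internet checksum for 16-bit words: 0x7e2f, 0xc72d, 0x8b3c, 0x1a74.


Sum all words (with carry folding):
+ 0x7e2f = 0x7e2f
+ 0xc72d = 0x455d
+ 0x8b3c = 0xd099
+ 0x1a74 = 0xeb0d
One's complement: ~0xeb0d
Checksum = 0x14f2


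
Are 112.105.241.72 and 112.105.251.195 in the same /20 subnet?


Mask: 255.255.240.0
112.105.241.72 AND mask = 112.105.240.0
112.105.251.195 AND mask = 112.105.240.0
Yes, same subnet (112.105.240.0)


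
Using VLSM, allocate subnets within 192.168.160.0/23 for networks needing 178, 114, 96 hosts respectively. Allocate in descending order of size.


178 hosts -> /24 (254 usable): 192.168.160.0/24
114 hosts -> /25 (126 usable): 192.168.161.0/25
96 hosts -> /25 (126 usable): 192.168.161.128/25
Allocation: 192.168.160.0/24 (178 hosts, 254 usable); 192.168.161.0/25 (114 hosts, 126 usable); 192.168.161.128/25 (96 hosts, 126 usable)


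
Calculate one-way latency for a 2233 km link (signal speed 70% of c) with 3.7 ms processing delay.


Speed = 0.7 * 3e5 km/s = 210000 km/s
Propagation delay = 2233 / 210000 = 0.0106 s = 10.6333 ms
Processing delay = 3.7 ms
Total one-way latency = 14.3333 ms


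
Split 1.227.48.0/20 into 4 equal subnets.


New prefix = 20 + 2 = 22
Each subnet has 1024 addresses
  1.227.48.0/22
  1.227.52.0/22
  1.227.56.0/22
  1.227.60.0/22
Subnets: 1.227.48.0/22, 1.227.52.0/22, 1.227.56.0/22, 1.227.60.0/22


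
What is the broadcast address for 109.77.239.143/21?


Network: 109.77.232.0/21
Host bits = 11
Set all host bits to 1:
Broadcast: 109.77.239.255


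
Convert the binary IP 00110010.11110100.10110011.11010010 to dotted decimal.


00110010 = 50
11110100 = 244
10110011 = 179
11010010 = 210
IP: 50.244.179.210


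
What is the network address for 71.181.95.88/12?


IP:   01000111.10110101.01011111.01011000
Mask: 11111111.11110000.00000000.00000000
AND operation:
Net:  01000111.10110000.00000000.00000000
Network: 71.176.0.0/12


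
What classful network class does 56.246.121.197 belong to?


First octet: 56
Binary: 00111000
0xxxxxxx -> Class A (1-126)
Class A, default mask 255.0.0.0 (/8)


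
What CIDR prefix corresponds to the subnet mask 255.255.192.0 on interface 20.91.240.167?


Binary: 11111111.11111111.11000000.00000000
Count leading 1s
Prefix: /18


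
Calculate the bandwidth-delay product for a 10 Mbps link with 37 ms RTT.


BDP = bandwidth * RTT
= 10 Mbps * 37 ms
= 10 * 1e6 * 37 / 1000 bits
= 370000 bits
= 46250 bytes
= 45.166 KB
BDP = 370000 bits (46250 bytes)


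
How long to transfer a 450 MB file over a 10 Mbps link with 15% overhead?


Effective throughput = 10 * (1 - 15/100) = 8.5 Mbps
File size in Mb = 450 * 8 = 3600 Mb
Time = 3600 / 8.5
Time = 423.5294 seconds


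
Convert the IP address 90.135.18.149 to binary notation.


90 = 01011010
135 = 10000111
18 = 00010010
149 = 10010101
Binary: 01011010.10000111.00010010.10010101


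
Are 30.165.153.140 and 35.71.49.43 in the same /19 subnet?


Mask: 255.255.224.0
30.165.153.140 AND mask = 30.165.128.0
35.71.49.43 AND mask = 35.71.32.0
No, different subnets (30.165.128.0 vs 35.71.32.0)


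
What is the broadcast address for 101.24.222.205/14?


Network: 101.24.0.0/14
Host bits = 18
Set all host bits to 1:
Broadcast: 101.27.255.255


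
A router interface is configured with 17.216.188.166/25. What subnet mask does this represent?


/25 means 25 network bits, 7 host bits
Binary: 11111111111111111111111110000000
Mask: 255.255.255.128


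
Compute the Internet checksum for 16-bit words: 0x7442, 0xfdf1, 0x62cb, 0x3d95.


Sum all words (with carry folding):
+ 0x7442 = 0x7442
+ 0xfdf1 = 0x7234
+ 0x62cb = 0xd4ff
+ 0x3d95 = 0x1295
One's complement: ~0x1295
Checksum = 0xed6a


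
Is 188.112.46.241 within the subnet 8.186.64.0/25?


Subnet network: 8.186.64.0
Test IP AND mask: 188.112.46.128
No, 188.112.46.241 is not in 8.186.64.0/25


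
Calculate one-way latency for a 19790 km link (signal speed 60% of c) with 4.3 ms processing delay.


Speed = 0.6 * 3e5 km/s = 180000 km/s
Propagation delay = 19790 / 180000 = 0.1099 s = 109.9444 ms
Processing delay = 4.3 ms
Total one-way latency = 114.2444 ms


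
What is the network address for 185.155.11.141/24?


IP:   10111001.10011011.00001011.10001101
Mask: 11111111.11111111.11111111.00000000
AND operation:
Net:  10111001.10011011.00001011.00000000
Network: 185.155.11.0/24


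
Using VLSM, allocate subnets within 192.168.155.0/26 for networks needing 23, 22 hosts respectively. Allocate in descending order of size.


23 hosts -> /27 (30 usable): 192.168.155.0/27
22 hosts -> /27 (30 usable): 192.168.155.32/27
Allocation: 192.168.155.0/27 (23 hosts, 30 usable); 192.168.155.32/27 (22 hosts, 30 usable)


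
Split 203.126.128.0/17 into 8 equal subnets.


New prefix = 17 + 3 = 20
Each subnet has 4096 addresses
  203.126.128.0/20
  203.126.144.0/20
  203.126.160.0/20
  203.126.176.0/20
  203.126.192.0/20
  203.126.208.0/20
  203.126.224.0/20
  203.126.240.0/20
Subnets: 203.126.128.0/20, 203.126.144.0/20, 203.126.160.0/20, 203.126.176.0/20, 203.126.192.0/20, 203.126.208.0/20, 203.126.224.0/20, 203.126.240.0/20


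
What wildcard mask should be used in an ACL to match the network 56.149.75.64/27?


Subnet mask: 255.255.255.224
Wildcard = 255.255.255.255 - subnet mask
255 - 255 = 0
255 - 255 = 0
255 - 255 = 0
255 - 224 = 31
Wildcard: 0.0.0.31


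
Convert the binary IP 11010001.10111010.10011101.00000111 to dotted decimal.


11010001 = 209
10111010 = 186
10011101 = 157
00000111 = 7
IP: 209.186.157.7


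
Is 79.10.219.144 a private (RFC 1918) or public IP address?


RFC 1918 private ranges:
  10.0.0.0/8 (10.0.0.0 - 10.255.255.255)
  172.16.0.0/12 (172.16.0.0 - 172.31.255.255)
  192.168.0.0/16 (192.168.0.0 - 192.168.255.255)
Public (not in any RFC 1918 range)


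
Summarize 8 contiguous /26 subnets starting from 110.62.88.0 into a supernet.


Original prefix: /26
Number of subnets: 8 = 2^3
New prefix = 26 - 3 = 23
Supernet: 110.62.88.0/23


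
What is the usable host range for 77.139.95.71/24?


Network: 77.139.95.0
Broadcast: 77.139.95.255
First usable = network + 1
Last usable = broadcast - 1
Range: 77.139.95.1 to 77.139.95.254


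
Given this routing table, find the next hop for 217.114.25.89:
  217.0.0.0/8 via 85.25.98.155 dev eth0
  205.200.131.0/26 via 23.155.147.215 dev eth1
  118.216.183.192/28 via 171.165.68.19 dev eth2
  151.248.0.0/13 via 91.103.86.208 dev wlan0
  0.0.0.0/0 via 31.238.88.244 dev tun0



Longest prefix match for 217.114.25.89:
  /8 217.0.0.0: MATCH
  /26 205.200.131.0: no
  /28 118.216.183.192: no
  /13 151.248.0.0: no
  /0 0.0.0.0: MATCH
Selected: next-hop 85.25.98.155 via eth0 (matched /8)


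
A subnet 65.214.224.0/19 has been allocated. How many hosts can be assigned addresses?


Host bits = 32 - 19 = 13
Total addresses = 2^13 = 8192
Usable = total - 2 (network and broadcast)
Usable hosts: 8190


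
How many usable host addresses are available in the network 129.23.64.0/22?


Host bits = 32 - 22 = 10
Total addresses = 2^10 = 1024
Usable = total - 2 (network and broadcast)
Usable hosts: 1022


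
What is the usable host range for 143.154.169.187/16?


Network: 143.154.0.0
Broadcast: 143.154.255.255
First usable = network + 1
Last usable = broadcast - 1
Range: 143.154.0.1 to 143.154.255.254


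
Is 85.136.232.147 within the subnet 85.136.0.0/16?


Subnet network: 85.136.0.0
Test IP AND mask: 85.136.0.0
Yes, 85.136.232.147 is in 85.136.0.0/16


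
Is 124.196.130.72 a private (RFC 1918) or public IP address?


RFC 1918 private ranges:
  10.0.0.0/8 (10.0.0.0 - 10.255.255.255)
  172.16.0.0/12 (172.16.0.0 - 172.31.255.255)
  192.168.0.0/16 (192.168.0.0 - 192.168.255.255)
Public (not in any RFC 1918 range)


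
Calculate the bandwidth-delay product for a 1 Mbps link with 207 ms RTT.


BDP = bandwidth * RTT
= 1 Mbps * 207 ms
= 1 * 1e6 * 207 / 1000 bits
= 207000 bits
= 25875 bytes
= 25.2686 KB
BDP = 207000 bits (25875 bytes)


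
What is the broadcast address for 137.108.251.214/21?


Network: 137.108.248.0/21
Host bits = 11
Set all host bits to 1:
Broadcast: 137.108.255.255


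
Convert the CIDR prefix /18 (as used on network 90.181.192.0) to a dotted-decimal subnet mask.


/18 means 18 network bits, 14 host bits
Binary: 11111111111111111100000000000000
Mask: 255.255.192.0


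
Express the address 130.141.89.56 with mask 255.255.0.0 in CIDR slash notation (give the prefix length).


Binary: 11111111.11111111.00000000.00000000
Count leading 1s
Prefix: /16


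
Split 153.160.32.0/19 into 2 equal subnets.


New prefix = 19 + 1 = 20
Each subnet has 4096 addresses
  153.160.32.0/20
  153.160.48.0/20
Subnets: 153.160.32.0/20, 153.160.48.0/20


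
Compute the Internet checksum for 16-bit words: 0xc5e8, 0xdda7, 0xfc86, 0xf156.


Sum all words (with carry folding):
+ 0xc5e8 = 0xc5e8
+ 0xdda7 = 0xa390
+ 0xfc86 = 0xa017
+ 0xf156 = 0x916e
One's complement: ~0x916e
Checksum = 0x6e91


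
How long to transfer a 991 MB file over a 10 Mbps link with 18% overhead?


Effective throughput = 10 * (1 - 18/100) = 8.2 Mbps
File size in Mb = 991 * 8 = 7928 Mb
Time = 7928 / 8.2
Time = 966.8293 seconds


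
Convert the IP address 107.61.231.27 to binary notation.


107 = 01101011
61 = 00111101
231 = 11100111
27 = 00011011
Binary: 01101011.00111101.11100111.00011011


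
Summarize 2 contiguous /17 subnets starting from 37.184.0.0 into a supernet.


Original prefix: /17
Number of subnets: 2 = 2^1
New prefix = 17 - 1 = 16
Supernet: 37.184.0.0/16


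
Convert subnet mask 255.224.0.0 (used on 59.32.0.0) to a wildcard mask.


Subnet mask: 255.224.0.0
Wildcard = 255.255.255.255 - subnet mask
255 - 255 = 0
255 - 224 = 31
255 - 0 = 255
255 - 0 = 255
Wildcard: 0.31.255.255


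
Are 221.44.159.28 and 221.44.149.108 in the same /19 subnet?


Mask: 255.255.224.0
221.44.159.28 AND mask = 221.44.128.0
221.44.149.108 AND mask = 221.44.128.0
Yes, same subnet (221.44.128.0)


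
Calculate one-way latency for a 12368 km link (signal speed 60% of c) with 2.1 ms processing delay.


Speed = 0.6 * 3e5 km/s = 180000 km/s
Propagation delay = 12368 / 180000 = 0.0687 s = 68.7111 ms
Processing delay = 2.1 ms
Total one-way latency = 70.8111 ms


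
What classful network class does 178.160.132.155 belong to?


First octet: 178
Binary: 10110010
10xxxxxx -> Class B (128-191)
Class B, default mask 255.255.0.0 (/16)


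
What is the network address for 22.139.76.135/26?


IP:   00010110.10001011.01001100.10000111
Mask: 11111111.11111111.11111111.11000000
AND operation:
Net:  00010110.10001011.01001100.10000000
Network: 22.139.76.128/26


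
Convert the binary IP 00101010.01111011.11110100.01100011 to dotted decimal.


00101010 = 42
01111011 = 123
11110100 = 244
01100011 = 99
IP: 42.123.244.99


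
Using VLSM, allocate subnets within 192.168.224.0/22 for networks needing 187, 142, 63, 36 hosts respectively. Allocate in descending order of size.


187 hosts -> /24 (254 usable): 192.168.224.0/24
142 hosts -> /24 (254 usable): 192.168.225.0/24
63 hosts -> /25 (126 usable): 192.168.226.0/25
36 hosts -> /26 (62 usable): 192.168.226.128/26
Allocation: 192.168.224.0/24 (187 hosts, 254 usable); 192.168.225.0/24 (142 hosts, 254 usable); 192.168.226.0/25 (63 hosts, 126 usable); 192.168.226.128/26 (36 hosts, 62 usable)


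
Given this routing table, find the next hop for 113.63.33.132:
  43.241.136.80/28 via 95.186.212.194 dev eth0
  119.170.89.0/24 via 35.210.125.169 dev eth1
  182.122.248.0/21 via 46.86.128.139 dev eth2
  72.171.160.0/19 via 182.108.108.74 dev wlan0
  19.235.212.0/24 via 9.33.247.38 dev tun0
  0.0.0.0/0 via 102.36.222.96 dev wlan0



Longest prefix match for 113.63.33.132:
  /28 43.241.136.80: no
  /24 119.170.89.0: no
  /21 182.122.248.0: no
  /19 72.171.160.0: no
  /24 19.235.212.0: no
  /0 0.0.0.0: MATCH
Selected: next-hop 102.36.222.96 via wlan0 (matched /0)


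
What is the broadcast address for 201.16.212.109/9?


Network: 201.0.0.0/9
Host bits = 23
Set all host bits to 1:
Broadcast: 201.127.255.255


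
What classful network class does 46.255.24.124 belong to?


First octet: 46
Binary: 00101110
0xxxxxxx -> Class A (1-126)
Class A, default mask 255.0.0.0 (/8)


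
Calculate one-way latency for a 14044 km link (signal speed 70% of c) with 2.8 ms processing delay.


Speed = 0.7 * 3e5 km/s = 210000 km/s
Propagation delay = 14044 / 210000 = 0.0669 s = 66.8762 ms
Processing delay = 2.8 ms
Total one-way latency = 69.6762 ms


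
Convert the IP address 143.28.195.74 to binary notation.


143 = 10001111
28 = 00011100
195 = 11000011
74 = 01001010
Binary: 10001111.00011100.11000011.01001010


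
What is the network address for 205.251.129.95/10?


IP:   11001101.11111011.10000001.01011111
Mask: 11111111.11000000.00000000.00000000
AND operation:
Net:  11001101.11000000.00000000.00000000
Network: 205.192.0.0/10


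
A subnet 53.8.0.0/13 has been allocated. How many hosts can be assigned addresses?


Host bits = 32 - 13 = 19
Total addresses = 2^19 = 524288
Usable = total - 2 (network and broadcast)
Usable hosts: 524286


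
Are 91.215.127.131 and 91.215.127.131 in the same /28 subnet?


Mask: 255.255.255.240
91.215.127.131 AND mask = 91.215.127.128
91.215.127.131 AND mask = 91.215.127.128
Yes, same subnet (91.215.127.128)


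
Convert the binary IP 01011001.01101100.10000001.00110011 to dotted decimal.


01011001 = 89
01101100 = 108
10000001 = 129
00110011 = 51
IP: 89.108.129.51


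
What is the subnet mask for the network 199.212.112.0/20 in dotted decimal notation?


/20 means 20 network bits, 12 host bits
Binary: 11111111111111111111000000000000
Mask: 255.255.240.0


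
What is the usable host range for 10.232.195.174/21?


Network: 10.232.192.0
Broadcast: 10.232.199.255
First usable = network + 1
Last usable = broadcast - 1
Range: 10.232.192.1 to 10.232.199.254


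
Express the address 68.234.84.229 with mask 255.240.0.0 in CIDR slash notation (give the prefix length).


Binary: 11111111.11110000.00000000.00000000
Count leading 1s
Prefix: /12


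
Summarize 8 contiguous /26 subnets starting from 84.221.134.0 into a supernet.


Original prefix: /26
Number of subnets: 8 = 2^3
New prefix = 26 - 3 = 23
Supernet: 84.221.134.0/23


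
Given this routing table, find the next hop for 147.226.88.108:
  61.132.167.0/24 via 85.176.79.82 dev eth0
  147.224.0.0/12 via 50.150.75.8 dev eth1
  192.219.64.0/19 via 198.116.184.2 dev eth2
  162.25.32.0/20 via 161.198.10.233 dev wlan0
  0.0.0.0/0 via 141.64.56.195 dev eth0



Longest prefix match for 147.226.88.108:
  /24 61.132.167.0: no
  /12 147.224.0.0: MATCH
  /19 192.219.64.0: no
  /20 162.25.32.0: no
  /0 0.0.0.0: MATCH
Selected: next-hop 50.150.75.8 via eth1 (matched /12)


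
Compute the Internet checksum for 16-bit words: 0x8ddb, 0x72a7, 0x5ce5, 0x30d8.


Sum all words (with carry folding):
+ 0x8ddb = 0x8ddb
+ 0x72a7 = 0x0083
+ 0x5ce5 = 0x5d68
+ 0x30d8 = 0x8e40
One's complement: ~0x8e40
Checksum = 0x71bf


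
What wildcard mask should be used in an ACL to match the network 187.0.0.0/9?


Subnet mask: 255.128.0.0
Wildcard = 255.255.255.255 - subnet mask
255 - 255 = 0
255 - 128 = 127
255 - 0 = 255
255 - 0 = 255
Wildcard: 0.127.255.255


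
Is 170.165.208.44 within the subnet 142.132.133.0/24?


Subnet network: 142.132.133.0
Test IP AND mask: 170.165.208.0
No, 170.165.208.44 is not in 142.132.133.0/24


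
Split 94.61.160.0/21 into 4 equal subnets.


New prefix = 21 + 2 = 23
Each subnet has 512 addresses
  94.61.160.0/23
  94.61.162.0/23
  94.61.164.0/23
  94.61.166.0/23
Subnets: 94.61.160.0/23, 94.61.162.0/23, 94.61.164.0/23, 94.61.166.0/23


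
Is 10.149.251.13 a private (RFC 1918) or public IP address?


RFC 1918 private ranges:
  10.0.0.0/8 (10.0.0.0 - 10.255.255.255)
  172.16.0.0/12 (172.16.0.0 - 172.31.255.255)
  192.168.0.0/16 (192.168.0.0 - 192.168.255.255)
Private (in 10.0.0.0/8)


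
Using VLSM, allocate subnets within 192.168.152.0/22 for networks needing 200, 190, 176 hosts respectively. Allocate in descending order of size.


200 hosts -> /24 (254 usable): 192.168.152.0/24
190 hosts -> /24 (254 usable): 192.168.153.0/24
176 hosts -> /24 (254 usable): 192.168.154.0/24
Allocation: 192.168.152.0/24 (200 hosts, 254 usable); 192.168.153.0/24 (190 hosts, 254 usable); 192.168.154.0/24 (176 hosts, 254 usable)


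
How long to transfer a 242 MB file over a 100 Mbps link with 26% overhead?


Effective throughput = 100 * (1 - 26/100) = 74 Mbps
File size in Mb = 242 * 8 = 1936 Mb
Time = 1936 / 74
Time = 26.1622 seconds


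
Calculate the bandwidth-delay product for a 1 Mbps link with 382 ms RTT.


BDP = bandwidth * RTT
= 1 Mbps * 382 ms
= 1 * 1e6 * 382 / 1000 bits
= 382000 bits
= 47750 bytes
= 46.6309 KB
BDP = 382000 bits (47750 bytes)


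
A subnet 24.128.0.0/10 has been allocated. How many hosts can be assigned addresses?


Host bits = 32 - 10 = 22
Total addresses = 2^22 = 4194304
Usable = total - 2 (network and broadcast)
Usable hosts: 4194302


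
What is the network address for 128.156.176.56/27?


IP:   10000000.10011100.10110000.00111000
Mask: 11111111.11111111.11111111.11100000
AND operation:
Net:  10000000.10011100.10110000.00100000
Network: 128.156.176.32/27


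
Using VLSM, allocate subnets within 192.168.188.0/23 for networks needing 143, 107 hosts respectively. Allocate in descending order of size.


143 hosts -> /24 (254 usable): 192.168.188.0/24
107 hosts -> /25 (126 usable): 192.168.189.0/25
Allocation: 192.168.188.0/24 (143 hosts, 254 usable); 192.168.189.0/25 (107 hosts, 126 usable)


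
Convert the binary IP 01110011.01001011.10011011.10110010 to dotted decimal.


01110011 = 115
01001011 = 75
10011011 = 155
10110010 = 178
IP: 115.75.155.178


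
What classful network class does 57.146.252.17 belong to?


First octet: 57
Binary: 00111001
0xxxxxxx -> Class A (1-126)
Class A, default mask 255.0.0.0 (/8)


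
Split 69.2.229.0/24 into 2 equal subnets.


New prefix = 24 + 1 = 25
Each subnet has 128 addresses
  69.2.229.0/25
  69.2.229.128/25
Subnets: 69.2.229.0/25, 69.2.229.128/25


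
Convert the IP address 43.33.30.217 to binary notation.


43 = 00101011
33 = 00100001
30 = 00011110
217 = 11011001
Binary: 00101011.00100001.00011110.11011001


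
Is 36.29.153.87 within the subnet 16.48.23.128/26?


Subnet network: 16.48.23.128
Test IP AND mask: 36.29.153.64
No, 36.29.153.87 is not in 16.48.23.128/26


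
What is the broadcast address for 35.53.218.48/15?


Network: 35.52.0.0/15
Host bits = 17
Set all host bits to 1:
Broadcast: 35.53.255.255


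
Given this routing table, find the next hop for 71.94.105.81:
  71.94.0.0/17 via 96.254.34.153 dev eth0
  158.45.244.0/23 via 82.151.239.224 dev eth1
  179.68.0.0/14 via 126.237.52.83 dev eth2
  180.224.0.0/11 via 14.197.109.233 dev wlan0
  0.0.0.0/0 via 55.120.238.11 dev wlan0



Longest prefix match for 71.94.105.81:
  /17 71.94.0.0: MATCH
  /23 158.45.244.0: no
  /14 179.68.0.0: no
  /11 180.224.0.0: no
  /0 0.0.0.0: MATCH
Selected: next-hop 96.254.34.153 via eth0 (matched /17)


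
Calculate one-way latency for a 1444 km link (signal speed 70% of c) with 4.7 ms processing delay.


Speed = 0.7 * 3e5 km/s = 210000 km/s
Propagation delay = 1444 / 210000 = 0.0069 s = 6.8762 ms
Processing delay = 4.7 ms
Total one-way latency = 11.5762 ms


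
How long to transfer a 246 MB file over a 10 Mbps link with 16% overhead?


Effective throughput = 10 * (1 - 16/100) = 8.4 Mbps
File size in Mb = 246 * 8 = 1968 Mb
Time = 1968 / 8.4
Time = 234.2857 seconds


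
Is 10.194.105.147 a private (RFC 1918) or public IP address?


RFC 1918 private ranges:
  10.0.0.0/8 (10.0.0.0 - 10.255.255.255)
  172.16.0.0/12 (172.16.0.0 - 172.31.255.255)
  192.168.0.0/16 (192.168.0.0 - 192.168.255.255)
Private (in 10.0.0.0/8)


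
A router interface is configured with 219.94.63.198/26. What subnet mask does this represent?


/26 means 26 network bits, 6 host bits
Binary: 11111111111111111111111111000000
Mask: 255.255.255.192


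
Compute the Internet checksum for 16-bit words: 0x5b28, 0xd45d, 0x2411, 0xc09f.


Sum all words (with carry folding):
+ 0x5b28 = 0x5b28
+ 0xd45d = 0x2f86
+ 0x2411 = 0x5397
+ 0xc09f = 0x1437
One's complement: ~0x1437
Checksum = 0xebc8


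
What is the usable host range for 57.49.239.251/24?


Network: 57.49.239.0
Broadcast: 57.49.239.255
First usable = network + 1
Last usable = broadcast - 1
Range: 57.49.239.1 to 57.49.239.254


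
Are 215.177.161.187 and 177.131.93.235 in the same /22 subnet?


Mask: 255.255.252.0
215.177.161.187 AND mask = 215.177.160.0
177.131.93.235 AND mask = 177.131.92.0
No, different subnets (215.177.160.0 vs 177.131.92.0)


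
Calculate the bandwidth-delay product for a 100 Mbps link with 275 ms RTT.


BDP = bandwidth * RTT
= 100 Mbps * 275 ms
= 100 * 1e6 * 275 / 1000 bits
= 27500000 bits
= 3437500 bytes
= 3356.9336 KB
BDP = 27500000 bits (3437500 bytes)


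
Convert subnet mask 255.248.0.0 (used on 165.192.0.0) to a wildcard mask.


Subnet mask: 255.248.0.0
Wildcard = 255.255.255.255 - subnet mask
255 - 255 = 0
255 - 248 = 7
255 - 0 = 255
255 - 0 = 255
Wildcard: 0.7.255.255


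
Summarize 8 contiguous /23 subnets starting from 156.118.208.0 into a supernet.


Original prefix: /23
Number of subnets: 8 = 2^3
New prefix = 23 - 3 = 20
Supernet: 156.118.208.0/20


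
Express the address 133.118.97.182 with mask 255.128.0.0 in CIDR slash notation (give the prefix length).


Binary: 11111111.10000000.00000000.00000000
Count leading 1s
Prefix: /9


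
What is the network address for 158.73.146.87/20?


IP:   10011110.01001001.10010010.01010111
Mask: 11111111.11111111.11110000.00000000
AND operation:
Net:  10011110.01001001.10010000.00000000
Network: 158.73.144.0/20


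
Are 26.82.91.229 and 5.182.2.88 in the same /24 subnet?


Mask: 255.255.255.0
26.82.91.229 AND mask = 26.82.91.0
5.182.2.88 AND mask = 5.182.2.0
No, different subnets (26.82.91.0 vs 5.182.2.0)


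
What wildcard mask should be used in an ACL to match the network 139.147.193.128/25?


Subnet mask: 255.255.255.128
Wildcard = 255.255.255.255 - subnet mask
255 - 255 = 0
255 - 255 = 0
255 - 255 = 0
255 - 128 = 127
Wildcard: 0.0.0.127


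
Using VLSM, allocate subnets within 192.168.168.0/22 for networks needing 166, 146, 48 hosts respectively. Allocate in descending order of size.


166 hosts -> /24 (254 usable): 192.168.168.0/24
146 hosts -> /24 (254 usable): 192.168.169.0/24
48 hosts -> /26 (62 usable): 192.168.170.0/26
Allocation: 192.168.168.0/24 (166 hosts, 254 usable); 192.168.169.0/24 (146 hosts, 254 usable); 192.168.170.0/26 (48 hosts, 62 usable)


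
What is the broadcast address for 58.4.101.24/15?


Network: 58.4.0.0/15
Host bits = 17
Set all host bits to 1:
Broadcast: 58.5.255.255


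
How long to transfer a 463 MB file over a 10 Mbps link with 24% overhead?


Effective throughput = 10 * (1 - 24/100) = 7.6 Mbps
File size in Mb = 463 * 8 = 3704 Mb
Time = 3704 / 7.6
Time = 487.3684 seconds


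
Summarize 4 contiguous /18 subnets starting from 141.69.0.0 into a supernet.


Original prefix: /18
Number of subnets: 4 = 2^2
New prefix = 18 - 2 = 16
Supernet: 141.69.0.0/16


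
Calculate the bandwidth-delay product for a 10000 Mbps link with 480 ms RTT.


BDP = bandwidth * RTT
= 10000 Mbps * 480 ms
= 10000 * 1e6 * 480 / 1000 bits
= 4800000000 bits
= 600000000 bytes
= 585937.5 KB
BDP = 4800000000 bits (600000000 bytes)


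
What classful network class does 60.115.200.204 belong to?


First octet: 60
Binary: 00111100
0xxxxxxx -> Class A (1-126)
Class A, default mask 255.0.0.0 (/8)


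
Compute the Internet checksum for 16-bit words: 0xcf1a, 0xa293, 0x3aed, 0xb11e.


Sum all words (with carry folding):
+ 0xcf1a = 0xcf1a
+ 0xa293 = 0x71ae
+ 0x3aed = 0xac9b
+ 0xb11e = 0x5dba
One's complement: ~0x5dba
Checksum = 0xa245


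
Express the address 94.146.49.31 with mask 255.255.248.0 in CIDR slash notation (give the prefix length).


Binary: 11111111.11111111.11111000.00000000
Count leading 1s
Prefix: /21


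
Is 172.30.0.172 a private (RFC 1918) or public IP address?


RFC 1918 private ranges:
  10.0.0.0/8 (10.0.0.0 - 10.255.255.255)
  172.16.0.0/12 (172.16.0.0 - 172.31.255.255)
  192.168.0.0/16 (192.168.0.0 - 192.168.255.255)
Private (in 172.16.0.0/12)


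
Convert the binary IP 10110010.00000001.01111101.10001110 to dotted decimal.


10110010 = 178
00000001 = 1
01111101 = 125
10001110 = 142
IP: 178.1.125.142


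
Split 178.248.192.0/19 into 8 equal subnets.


New prefix = 19 + 3 = 22
Each subnet has 1024 addresses
  178.248.192.0/22
  178.248.196.0/22
  178.248.200.0/22
  178.248.204.0/22
  178.248.208.0/22
  178.248.212.0/22
  178.248.216.0/22
  178.248.220.0/22
Subnets: 178.248.192.0/22, 178.248.196.0/22, 178.248.200.0/22, 178.248.204.0/22, 178.248.208.0/22, 178.248.212.0/22, 178.248.216.0/22, 178.248.220.0/22


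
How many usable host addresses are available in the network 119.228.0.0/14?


Host bits = 32 - 14 = 18
Total addresses = 2^18 = 262144
Usable = total - 2 (network and broadcast)
Usable hosts: 262142


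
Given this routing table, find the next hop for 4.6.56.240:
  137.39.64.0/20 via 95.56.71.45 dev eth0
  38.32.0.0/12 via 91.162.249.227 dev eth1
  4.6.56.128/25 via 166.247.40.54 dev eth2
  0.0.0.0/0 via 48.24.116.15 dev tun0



Longest prefix match for 4.6.56.240:
  /20 137.39.64.0: no
  /12 38.32.0.0: no
  /25 4.6.56.128: MATCH
  /0 0.0.0.0: MATCH
Selected: next-hop 166.247.40.54 via eth2 (matched /25)


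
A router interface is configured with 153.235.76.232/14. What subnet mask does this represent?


/14 means 14 network bits, 18 host bits
Binary: 11111111111111000000000000000000
Mask: 255.252.0.0


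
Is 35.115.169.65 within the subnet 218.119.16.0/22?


Subnet network: 218.119.16.0
Test IP AND mask: 35.115.168.0
No, 35.115.169.65 is not in 218.119.16.0/22


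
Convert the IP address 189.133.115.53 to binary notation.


189 = 10111101
133 = 10000101
115 = 01110011
53 = 00110101
Binary: 10111101.10000101.01110011.00110101


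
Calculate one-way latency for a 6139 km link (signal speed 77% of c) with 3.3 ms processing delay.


Speed = 0.77 * 3e5 km/s = 231000 km/s
Propagation delay = 6139 / 231000 = 0.0266 s = 26.5758 ms
Processing delay = 3.3 ms
Total one-way latency = 29.8758 ms


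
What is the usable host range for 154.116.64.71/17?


Network: 154.116.0.0
Broadcast: 154.116.127.255
First usable = network + 1
Last usable = broadcast - 1
Range: 154.116.0.1 to 154.116.127.254


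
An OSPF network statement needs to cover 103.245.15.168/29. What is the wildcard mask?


Subnet mask: 255.255.255.248
Wildcard = 255.255.255.255 - subnet mask
255 - 255 = 0
255 - 255 = 0
255 - 255 = 0
255 - 248 = 7
Wildcard: 0.0.0.7


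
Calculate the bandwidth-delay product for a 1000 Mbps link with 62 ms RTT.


BDP = bandwidth * RTT
= 1000 Mbps * 62 ms
= 1000 * 1e6 * 62 / 1000 bits
= 62000000 bits
= 7750000 bytes
= 7568.3594 KB
BDP = 62000000 bits (7750000 bytes)


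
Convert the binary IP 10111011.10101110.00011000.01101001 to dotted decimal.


10111011 = 187
10101110 = 174
00011000 = 24
01101001 = 105
IP: 187.174.24.105


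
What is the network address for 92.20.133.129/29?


IP:   01011100.00010100.10000101.10000001
Mask: 11111111.11111111.11111111.11111000
AND operation:
Net:  01011100.00010100.10000101.10000000
Network: 92.20.133.128/29


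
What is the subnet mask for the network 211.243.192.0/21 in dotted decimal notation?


/21 means 21 network bits, 11 host bits
Binary: 11111111111111111111100000000000
Mask: 255.255.248.0


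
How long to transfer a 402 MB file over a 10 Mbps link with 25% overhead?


Effective throughput = 10 * (1 - 25/100) = 7.5 Mbps
File size in Mb = 402 * 8 = 3216 Mb
Time = 3216 / 7.5
Time = 428.8 seconds


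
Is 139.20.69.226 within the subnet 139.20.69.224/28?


Subnet network: 139.20.69.224
Test IP AND mask: 139.20.69.224
Yes, 139.20.69.226 is in 139.20.69.224/28


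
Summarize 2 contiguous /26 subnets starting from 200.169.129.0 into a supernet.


Original prefix: /26
Number of subnets: 2 = 2^1
New prefix = 26 - 1 = 25
Supernet: 200.169.129.0/25


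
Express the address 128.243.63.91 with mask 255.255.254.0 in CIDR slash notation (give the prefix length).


Binary: 11111111.11111111.11111110.00000000
Count leading 1s
Prefix: /23


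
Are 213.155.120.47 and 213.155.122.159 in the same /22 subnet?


Mask: 255.255.252.0
213.155.120.47 AND mask = 213.155.120.0
213.155.122.159 AND mask = 213.155.120.0
Yes, same subnet (213.155.120.0)


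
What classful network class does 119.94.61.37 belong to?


First octet: 119
Binary: 01110111
0xxxxxxx -> Class A (1-126)
Class A, default mask 255.0.0.0 (/8)


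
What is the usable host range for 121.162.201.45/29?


Network: 121.162.201.40
Broadcast: 121.162.201.47
First usable = network + 1
Last usable = broadcast - 1
Range: 121.162.201.41 to 121.162.201.46


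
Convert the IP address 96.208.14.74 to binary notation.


96 = 01100000
208 = 11010000
14 = 00001110
74 = 01001010
Binary: 01100000.11010000.00001110.01001010


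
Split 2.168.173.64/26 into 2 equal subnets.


New prefix = 26 + 1 = 27
Each subnet has 32 addresses
  2.168.173.64/27
  2.168.173.96/27
Subnets: 2.168.173.64/27, 2.168.173.96/27


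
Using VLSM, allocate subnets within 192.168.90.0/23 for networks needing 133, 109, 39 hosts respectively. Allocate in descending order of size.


133 hosts -> /24 (254 usable): 192.168.90.0/24
109 hosts -> /25 (126 usable): 192.168.91.0/25
39 hosts -> /26 (62 usable): 192.168.91.128/26
Allocation: 192.168.90.0/24 (133 hosts, 254 usable); 192.168.91.0/25 (109 hosts, 126 usable); 192.168.91.128/26 (39 hosts, 62 usable)


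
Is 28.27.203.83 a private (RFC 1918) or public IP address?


RFC 1918 private ranges:
  10.0.0.0/8 (10.0.0.0 - 10.255.255.255)
  172.16.0.0/12 (172.16.0.0 - 172.31.255.255)
  192.168.0.0/16 (192.168.0.0 - 192.168.255.255)
Public (not in any RFC 1918 range)


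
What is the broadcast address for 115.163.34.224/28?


Network: 115.163.34.224/28
Host bits = 4
Set all host bits to 1:
Broadcast: 115.163.34.239


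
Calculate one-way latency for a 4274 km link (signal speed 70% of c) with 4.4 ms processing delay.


Speed = 0.7 * 3e5 km/s = 210000 km/s
Propagation delay = 4274 / 210000 = 0.0204 s = 20.3524 ms
Processing delay = 4.4 ms
Total one-way latency = 24.7524 ms


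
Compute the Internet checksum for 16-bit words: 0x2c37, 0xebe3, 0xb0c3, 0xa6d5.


Sum all words (with carry folding):
+ 0x2c37 = 0x2c37
+ 0xebe3 = 0x181b
+ 0xb0c3 = 0xc8de
+ 0xa6d5 = 0x6fb4
One's complement: ~0x6fb4
Checksum = 0x904b


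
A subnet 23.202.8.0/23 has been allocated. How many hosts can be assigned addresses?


Host bits = 32 - 23 = 9
Total addresses = 2^9 = 512
Usable = total - 2 (network and broadcast)
Usable hosts: 510


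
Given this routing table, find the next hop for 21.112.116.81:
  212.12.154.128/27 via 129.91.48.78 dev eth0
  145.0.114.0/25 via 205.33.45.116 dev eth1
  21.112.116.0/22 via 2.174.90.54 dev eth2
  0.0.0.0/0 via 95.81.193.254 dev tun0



Longest prefix match for 21.112.116.81:
  /27 212.12.154.128: no
  /25 145.0.114.0: no
  /22 21.112.116.0: MATCH
  /0 0.0.0.0: MATCH
Selected: next-hop 2.174.90.54 via eth2 (matched /22)


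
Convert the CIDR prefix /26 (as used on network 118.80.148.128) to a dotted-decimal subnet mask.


/26 means 26 network bits, 6 host bits
Binary: 11111111111111111111111111000000
Mask: 255.255.255.192


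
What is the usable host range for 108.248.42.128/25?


Network: 108.248.42.128
Broadcast: 108.248.42.255
First usable = network + 1
Last usable = broadcast - 1
Range: 108.248.42.129 to 108.248.42.254


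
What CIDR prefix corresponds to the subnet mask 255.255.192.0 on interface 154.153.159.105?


Binary: 11111111.11111111.11000000.00000000
Count leading 1s
Prefix: /18


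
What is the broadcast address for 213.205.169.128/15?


Network: 213.204.0.0/15
Host bits = 17
Set all host bits to 1:
Broadcast: 213.205.255.255


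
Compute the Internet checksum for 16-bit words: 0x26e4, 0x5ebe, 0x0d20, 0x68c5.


Sum all words (with carry folding):
+ 0x26e4 = 0x26e4
+ 0x5ebe = 0x85a2
+ 0x0d20 = 0x92c2
+ 0x68c5 = 0xfb87
One's complement: ~0xfb87
Checksum = 0x0478


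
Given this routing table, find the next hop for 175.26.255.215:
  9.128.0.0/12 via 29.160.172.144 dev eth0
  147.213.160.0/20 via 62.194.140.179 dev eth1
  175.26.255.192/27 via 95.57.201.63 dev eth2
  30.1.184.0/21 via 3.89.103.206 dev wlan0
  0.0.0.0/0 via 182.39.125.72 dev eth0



Longest prefix match for 175.26.255.215:
  /12 9.128.0.0: no
  /20 147.213.160.0: no
  /27 175.26.255.192: MATCH
  /21 30.1.184.0: no
  /0 0.0.0.0: MATCH
Selected: next-hop 95.57.201.63 via eth2 (matched /27)


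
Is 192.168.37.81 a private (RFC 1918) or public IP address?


RFC 1918 private ranges:
  10.0.0.0/8 (10.0.0.0 - 10.255.255.255)
  172.16.0.0/12 (172.16.0.0 - 172.31.255.255)
  192.168.0.0/16 (192.168.0.0 - 192.168.255.255)
Private (in 192.168.0.0/16)


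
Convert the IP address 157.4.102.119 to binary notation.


157 = 10011101
4 = 00000100
102 = 01100110
119 = 01110111
Binary: 10011101.00000100.01100110.01110111


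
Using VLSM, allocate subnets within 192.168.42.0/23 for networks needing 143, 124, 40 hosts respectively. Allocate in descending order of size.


143 hosts -> /24 (254 usable): 192.168.42.0/24
124 hosts -> /25 (126 usable): 192.168.43.0/25
40 hosts -> /26 (62 usable): 192.168.43.128/26
Allocation: 192.168.42.0/24 (143 hosts, 254 usable); 192.168.43.0/25 (124 hosts, 126 usable); 192.168.43.128/26 (40 hosts, 62 usable)


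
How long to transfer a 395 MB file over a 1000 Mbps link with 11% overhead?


Effective throughput = 1000 * (1 - 11/100) = 890 Mbps
File size in Mb = 395 * 8 = 3160 Mb
Time = 3160 / 890
Time = 3.5506 seconds


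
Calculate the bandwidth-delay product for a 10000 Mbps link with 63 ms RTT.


BDP = bandwidth * RTT
= 10000 Mbps * 63 ms
= 10000 * 1e6 * 63 / 1000 bits
= 630000000 bits
= 78750000 bytes
= 76904.2969 KB
BDP = 630000000 bits (78750000 bytes)


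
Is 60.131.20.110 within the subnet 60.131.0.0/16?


Subnet network: 60.131.0.0
Test IP AND mask: 60.131.0.0
Yes, 60.131.20.110 is in 60.131.0.0/16


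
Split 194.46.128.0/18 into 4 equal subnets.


New prefix = 18 + 2 = 20
Each subnet has 4096 addresses
  194.46.128.0/20
  194.46.144.0/20
  194.46.160.0/20
  194.46.176.0/20
Subnets: 194.46.128.0/20, 194.46.144.0/20, 194.46.160.0/20, 194.46.176.0/20


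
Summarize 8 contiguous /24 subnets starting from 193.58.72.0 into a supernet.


Original prefix: /24
Number of subnets: 8 = 2^3
New prefix = 24 - 3 = 21
Supernet: 193.58.72.0/21


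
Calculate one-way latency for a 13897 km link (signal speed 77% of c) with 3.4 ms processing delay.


Speed = 0.77 * 3e5 km/s = 231000 km/s
Propagation delay = 13897 / 231000 = 0.0602 s = 60.1602 ms
Processing delay = 3.4 ms
Total one-way latency = 63.5602 ms


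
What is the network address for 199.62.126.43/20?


IP:   11000111.00111110.01111110.00101011
Mask: 11111111.11111111.11110000.00000000
AND operation:
Net:  11000111.00111110.01110000.00000000
Network: 199.62.112.0/20


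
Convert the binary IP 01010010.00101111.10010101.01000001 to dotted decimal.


01010010 = 82
00101111 = 47
10010101 = 149
01000001 = 65
IP: 82.47.149.65


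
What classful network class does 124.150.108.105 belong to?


First octet: 124
Binary: 01111100
0xxxxxxx -> Class A (1-126)
Class A, default mask 255.0.0.0 (/8)


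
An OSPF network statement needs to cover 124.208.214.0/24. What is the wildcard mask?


Subnet mask: 255.255.255.0
Wildcard = 255.255.255.255 - subnet mask
255 - 255 = 0
255 - 255 = 0
255 - 255 = 0
255 - 0 = 255
Wildcard: 0.0.0.255


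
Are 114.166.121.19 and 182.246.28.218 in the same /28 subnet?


Mask: 255.255.255.240
114.166.121.19 AND mask = 114.166.121.16
182.246.28.218 AND mask = 182.246.28.208
No, different subnets (114.166.121.16 vs 182.246.28.208)


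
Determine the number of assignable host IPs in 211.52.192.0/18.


Host bits = 32 - 18 = 14
Total addresses = 2^14 = 16384
Usable = total - 2 (network and broadcast)
Usable hosts: 16382


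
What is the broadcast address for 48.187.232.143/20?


Network: 48.187.224.0/20
Host bits = 12
Set all host bits to 1:
Broadcast: 48.187.239.255


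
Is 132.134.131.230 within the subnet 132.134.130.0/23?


Subnet network: 132.134.130.0
Test IP AND mask: 132.134.130.0
Yes, 132.134.131.230 is in 132.134.130.0/23


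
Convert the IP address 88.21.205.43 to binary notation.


88 = 01011000
21 = 00010101
205 = 11001101
43 = 00101011
Binary: 01011000.00010101.11001101.00101011


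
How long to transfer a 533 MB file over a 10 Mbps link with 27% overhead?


Effective throughput = 10 * (1 - 27/100) = 7.3 Mbps
File size in Mb = 533 * 8 = 4264 Mb
Time = 4264 / 7.3
Time = 584.1096 seconds


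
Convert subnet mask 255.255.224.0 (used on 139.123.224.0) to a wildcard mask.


Subnet mask: 255.255.224.0
Wildcard = 255.255.255.255 - subnet mask
255 - 255 = 0
255 - 255 = 0
255 - 224 = 31
255 - 0 = 255
Wildcard: 0.0.31.255


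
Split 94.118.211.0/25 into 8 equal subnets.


New prefix = 25 + 3 = 28
Each subnet has 16 addresses
  94.118.211.0/28
  94.118.211.16/28
  94.118.211.32/28
  94.118.211.48/28
  94.118.211.64/28
  94.118.211.80/28
  94.118.211.96/28
  94.118.211.112/28
Subnets: 94.118.211.0/28, 94.118.211.16/28, 94.118.211.32/28, 94.118.211.48/28, 94.118.211.64/28, 94.118.211.80/28, 94.118.211.96/28, 94.118.211.112/28


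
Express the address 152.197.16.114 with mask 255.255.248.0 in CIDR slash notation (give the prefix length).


Binary: 11111111.11111111.11111000.00000000
Count leading 1s
Prefix: /21
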